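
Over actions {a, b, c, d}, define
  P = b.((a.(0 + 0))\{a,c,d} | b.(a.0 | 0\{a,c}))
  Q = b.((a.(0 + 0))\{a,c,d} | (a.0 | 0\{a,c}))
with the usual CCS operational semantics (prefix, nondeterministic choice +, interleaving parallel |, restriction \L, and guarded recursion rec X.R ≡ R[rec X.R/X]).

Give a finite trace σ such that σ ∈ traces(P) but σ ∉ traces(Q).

LTS(P): 4 reachable states
  s0 = b.((a.(0 + 0))\{a,c,d} | b.(a.0 | 0\{a,c})) → ··b··> s1
  s1 = (a.(0 + 0))\{a,c,d} | b.(a.0 | 0\{a,c}) → ··b··> s2
  s2 = (a.(0 + 0))\{a,c,d} | (a.0 | 0\{a,c}) → ··a··> s3
  s3 = (a.(0 + 0))\{a,c,d} | (0 | 0\{a,c}) → deadlocked
LTS(Q): 3 reachable states
  t0 = b.((a.(0 + 0))\{a,c,d} | (a.0 | 0\{a,c})) → ··b··> t1
  t1 = (a.(0 + 0))\{a,c,d} | (a.0 | 0\{a,c}) → ··a··> t2
  t2 = (a.(0 + 0))\{a,c,d} | (0 | 0\{a,c}) → deadlocked
Executing bb from P (initial set {s0}):
  step 1 (b): {s1}
  step 2 (b): {s2}
  ✓ P
Executing bb from Q (initial set {t0}):
  step 1 (b): {t1}
  step 2 (b): ∅ (Q stuck)

bb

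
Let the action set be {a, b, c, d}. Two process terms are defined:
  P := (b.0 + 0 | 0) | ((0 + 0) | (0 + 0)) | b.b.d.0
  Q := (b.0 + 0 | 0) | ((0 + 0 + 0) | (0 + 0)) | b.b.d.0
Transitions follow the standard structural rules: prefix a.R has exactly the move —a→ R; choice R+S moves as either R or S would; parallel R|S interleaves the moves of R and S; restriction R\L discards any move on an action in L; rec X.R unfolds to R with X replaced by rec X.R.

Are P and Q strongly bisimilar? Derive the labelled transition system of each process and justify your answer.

P ~ Q

LTS(P): 8 reachable states
  m0 = (b.0 + 0 | 0) | ((0 + 0) | (0 + 0)) | b.b.d.0 → -b-> m1, -b-> m2
  m1 = (b.0 + 0 | 0) | ((0 + 0) | (0 + 0)) | b.d.0 → -b-> m3, -b-> m4
  m2 = 0 | ((0 + 0) | (0 + 0)) | b.b.d.0 → -b-> m4
  m3 = (b.0 + 0 | 0) | ((0 + 0) | (0 + 0)) | d.0 → -b-> m5, -d-> m6
  m4 = 0 | ((0 + 0) | (0 + 0)) | b.d.0 → -b-> m5
  m5 = 0 | ((0 + 0) | (0 + 0)) | d.0 → -d-> m7
  m6 = (b.0 + 0 | 0) | ((0 + 0) | (0 + 0)) | 0 → -b-> m7
  m7 = 0 | ((0 + 0) | (0 + 0)) | 0 → deadlocked
LTS(Q): 8 reachable states
  n0 = (b.0 + 0 | 0) | ((0 + 0 + 0) | (0 + 0)) | b.b.d.0 → -b-> n1, -b-> n2
  n1 = (b.0 + 0 | 0) | ((0 + 0 + 0) | (0 + 0)) | b.d.0 → -b-> n3, -b-> n4
  n2 = 0 | ((0 + 0 + 0) | (0 + 0)) | b.b.d.0 → -b-> n4
  n3 = (b.0 + 0 | 0) | ((0 + 0 + 0) | (0 + 0)) | d.0 → -b-> n5, -d-> n6
  n4 = 0 | ((0 + 0 + 0) | (0 + 0)) | b.d.0 → -b-> n5
  n5 = 0 | ((0 + 0 + 0) | (0 + 0)) | d.0 → -d-> n7
  n6 = (b.0 + 0 | 0) | ((0 + 0 + 0) | (0 + 0)) | 0 → -b-> n7
  n7 = 0 | ((0 + 0 + 0) | (0 + 0)) | 0 → deadlocked
Coarsest stable partition (strong bisimilarity classes):
  B0 = {m0, n0}
  B1 = {m1, n1}
  B2 = {m4, n4}
  B3 = {m5, n5}
  B4 = {m7, n7}
  B5 = {m3, n3}
  B6 = {m6, n6}
  B7 = {m2, n2}
m0 ∈ B0, n0 ∈ B0 → same block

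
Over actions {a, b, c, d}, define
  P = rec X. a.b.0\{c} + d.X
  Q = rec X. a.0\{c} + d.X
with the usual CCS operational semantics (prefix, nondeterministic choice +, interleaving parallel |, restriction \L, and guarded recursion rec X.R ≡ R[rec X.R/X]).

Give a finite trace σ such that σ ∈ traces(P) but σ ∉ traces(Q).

LTS(P): 3 reachable states
  u0 = rec X. a.b.0\{c} + d.X has moves =a=> u1, =d=> u0
  u1 = b.0\{c} has moves =b=> u2
  u2 = 0\{c} has moves stopped
LTS(Q): 2 reachable states
  v0 = rec X. a.0\{c} + d.X has moves =a=> v1, =d=> v0
  v1 = 0\{c} has moves stopped
Trace ⟨ab⟩ through P, begin at {u0}:
  [1] a ⇒ {u1}
  [2] b ⇒ {u2}
  — P admits the full trace.
Trace ⟨ab⟩ through Q, begin at {v0}:
  [1] a ⇒ {v1}
  [2] b ⇒ ∅  — Q cannot continue

ab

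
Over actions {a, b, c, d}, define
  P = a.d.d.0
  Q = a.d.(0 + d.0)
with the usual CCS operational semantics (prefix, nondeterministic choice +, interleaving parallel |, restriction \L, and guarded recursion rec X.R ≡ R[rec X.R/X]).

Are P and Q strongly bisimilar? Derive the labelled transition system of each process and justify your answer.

LTS(P): 4 reachable states
  p0 = a.d.d.0 :: -a-> p1
  p1 = d.d.0 :: -d-> p2
  p2 = d.0 :: -d-> p3
  p3 = 0 :: ∅
LTS(Q): 4 reachable states
  q0 = a.d.(0 + d.0) :: -a-> q1
  q1 = d.(0 + d.0) :: -d-> q2
  q2 = 0 + d.0 :: -d-> q3
  q3 = 0 :: ∅
Bisimilarity quotient blocks:
  B0 = {p0, q0}
  B1 = {p1, q1}
  B2 = {p2, q2}
  B3 = {p3, q3}
p0 ∈ B0, q0 ∈ B0 → same block

bisimilar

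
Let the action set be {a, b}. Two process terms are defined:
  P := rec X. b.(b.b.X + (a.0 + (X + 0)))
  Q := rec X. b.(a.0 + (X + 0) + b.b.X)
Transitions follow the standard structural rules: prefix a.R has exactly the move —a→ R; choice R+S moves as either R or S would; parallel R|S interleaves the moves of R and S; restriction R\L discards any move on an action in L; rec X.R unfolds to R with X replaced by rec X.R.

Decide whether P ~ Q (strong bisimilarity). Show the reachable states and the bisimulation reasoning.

P ~ Q

LTS(P): 4 reachable states
  u0 = rec X. b.(b.b.X + (a.0 + (X + 0))) → =b=> u1
  u1 = b.b.(rec X. b.(b.b.X + (a.0 + (X + 0)))) + (a.0 + ((rec X. b.(b.b.X + (a.0 + (X + 0)))) + 0)) → =a=> u2, =b=> u1, =b=> u3
  u2 = 0 → deadlocked
  u3 = b.(rec X. b.(b.b.X + (a.0 + (X + 0)))) → =b=> u0
LTS(Q): 4 reachable states
  v0 = rec X. b.(a.0 + (X + 0) + b.b.X) → =b=> v1
  v1 = a.0 + ((rec X. b.(a.0 + (X + 0) + b.b.X)) + 0) + b.b.(rec X. b.(a.0 + (X + 0) + b.b.X)) → =a=> v2, =b=> v1, =b=> v3
  v2 = 0 → deadlocked
  v3 = b.(rec X. b.(a.0 + (X + 0) + b.b.X)) → =b=> v0
Coarsest stable partition (strong bisimilarity classes):
  B0 = {u0, v0}
  B1 = {u1, v1}
  B2 = {u3, v3}
  B3 = {u2, v2}
u0 ∈ B0, v0 ∈ B0 → same block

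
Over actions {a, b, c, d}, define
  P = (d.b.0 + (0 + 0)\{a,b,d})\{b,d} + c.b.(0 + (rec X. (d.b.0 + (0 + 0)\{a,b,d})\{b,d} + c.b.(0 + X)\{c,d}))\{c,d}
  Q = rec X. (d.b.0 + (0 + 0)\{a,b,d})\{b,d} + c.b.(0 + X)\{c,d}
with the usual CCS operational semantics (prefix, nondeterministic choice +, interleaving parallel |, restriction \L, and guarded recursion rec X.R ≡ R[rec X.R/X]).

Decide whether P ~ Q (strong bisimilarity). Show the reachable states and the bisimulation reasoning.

bisimilar

LTS(P): 3 reachable states
  p0 = (d.b.0 + (0 + 0)\{a,b,d})\{b,d} + c.b.(0 + (rec X. (d.b.0 + (0 + 0)\{a,b,d})\{b,d} + c.b.(0 + X)\{c,d}))\{c,d} ⊢ —c→ p1
  p1 = b.(0 + (rec X. (d.b.0 + (0 + 0)\{a,b,d})\{b,d} + c.b.(0 + X)\{c,d}))\{c,d} ⊢ —b→ p2
  p2 = (0 + (rec X. (d.b.0 + (0 + 0)\{a,b,d})\{b,d} + c.b.(0 + X)\{c,d}))\{c,d} ⊢ deadlocked
LTS(Q): 3 reachable states
  q0 = rec X. (d.b.0 + (0 + 0)\{a,b,d})\{b,d} + c.b.(0 + X)\{c,d} ⊢ —c→ q1
  q1 = b.(0 + (rec X. (d.b.0 + (0 + 0)\{a,b,d})\{b,d} + c.b.(0 + X)\{c,d}))\{c,d} ⊢ —b→ q2
  q2 = (0 + (rec X. (d.b.0 + (0 + 0)\{a,b,d})\{b,d} + c.b.(0 + X)\{c,d}))\{c,d} ⊢ deadlocked
Partition-refinement fixed point:
  B0 = {p0, q0}
  B1 = {p1, q1}
  B2 = {p2, q2}
p0 ∈ B0, q0 ∈ B0 → same block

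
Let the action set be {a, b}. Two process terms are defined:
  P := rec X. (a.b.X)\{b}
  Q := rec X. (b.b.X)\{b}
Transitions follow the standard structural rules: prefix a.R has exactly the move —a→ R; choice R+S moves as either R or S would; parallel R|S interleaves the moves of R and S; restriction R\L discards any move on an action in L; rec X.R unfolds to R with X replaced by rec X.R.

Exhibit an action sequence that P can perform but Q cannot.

a

LTS(P): 2 reachable states
  p0 = rec X. (a.b.X)\{b} has moves =a=> p1
  p1 = (b.(rec X. (a.b.X)\{b}))\{b} has moves (no moves)
LTS(Q): 1 reachable states
  q0 = rec X. (b.b.X)\{b} has moves (no moves)
Trace ⟨a⟩ through P, begin at {p0}:
  after a @ step 1: {p1}
  — P admits the full trace.
Trace ⟨a⟩ through Q, begin at {q0}:
  after a @ step 1: ∅  — Q cannot continue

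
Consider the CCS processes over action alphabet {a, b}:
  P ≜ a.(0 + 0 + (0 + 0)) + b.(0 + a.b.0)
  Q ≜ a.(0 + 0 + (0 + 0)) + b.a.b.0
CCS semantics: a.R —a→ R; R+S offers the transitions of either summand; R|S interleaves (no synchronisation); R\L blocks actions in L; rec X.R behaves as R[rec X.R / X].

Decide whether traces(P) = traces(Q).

LTS(P): 5 reachable states
  m0 = a.(0 + 0 + (0 + 0)) + b.(0 + a.b.0) has moves ··a··> m1, ··b··> m2
  m1 = 0 + 0 + (0 + 0) has moves ·
  m2 = 0 + a.b.0 has moves ··a··> m3
  m3 = b.0 has moves ··b··> m4
  m4 = 0 has moves ·
LTS(Q): 5 reachable states
  n0 = a.(0 + 0 + (0 + 0)) + b.a.b.0 has moves ··a··> n1, ··b··> n2
  n1 = 0 + 0 + (0 + 0) has moves ·
  n2 = a.b.0 has moves ··a··> n3
  n3 = b.0 has moves ··b··> n4
  n4 = 0 has moves ·
Bisimilarity quotient blocks:
  B0 = {m0, n0}
  B1 = {m1, m4, n1, n4}
  B2 = {m2, n2}
  B3 = {m3, n3}
m0 ∈ B0, n0 ∈ B0 → same block
Bisimilar ⇒ trace-equivalent.

traces(P) = traces(Q)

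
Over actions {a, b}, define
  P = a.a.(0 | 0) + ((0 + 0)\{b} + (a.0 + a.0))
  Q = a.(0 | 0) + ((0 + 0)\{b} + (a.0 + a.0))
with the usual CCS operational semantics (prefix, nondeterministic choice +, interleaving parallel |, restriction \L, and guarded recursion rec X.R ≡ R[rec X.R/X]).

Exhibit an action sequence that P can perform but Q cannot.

Reachable graph of P (4 states):
  s0 = a.a.(0 | 0) + ((0 + 0)\{b} + (a.0 + a.0)) ⊢ -a-> s1, -a-> s2
  s1 = 0 ⊢ ·
  s2 = a.(0 | 0) ⊢ -a-> s3
  s3 = 0 | 0 ⊢ ·
Reachable graph of Q (3 states):
  t0 = a.(0 | 0) + ((0 + 0)\{b} + (a.0 + a.0)) ⊢ -a-> t1, -a-> t2
  t1 = 0 ⊢ ·
  t2 = 0 | 0 ⊢ ·
Executing aa from P (initial set {s0}):
  after a @ step 1: {s1, s2}
  after a @ step 2: {s3}
  ✓ P
Executing aa from Q (initial set {t0}):
  after a @ step 1: {t1, t2}
  after a @ step 2: ∅  — Q cannot continue

aa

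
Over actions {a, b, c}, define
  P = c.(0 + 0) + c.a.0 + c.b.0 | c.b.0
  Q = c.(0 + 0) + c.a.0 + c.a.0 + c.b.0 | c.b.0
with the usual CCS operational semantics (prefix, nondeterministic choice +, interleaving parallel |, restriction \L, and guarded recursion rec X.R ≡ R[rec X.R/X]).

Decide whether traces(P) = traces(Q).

trace-equivalent

Reachable graph of P (12 states):
  p0 = c.(0 + 0) + c.a.0 + c.b.0 | c.b.0 | ··c··> p1, ··c··> p2, ··c··> p3, ··c··> p4
  p1 = 0 + 0 | ·
  p2 = a.0 | ··a··> p5
  p3 = b.0 | c.b.0 | ··b··> p6, ··c··> p7
  p4 = c.b.0 | b.0 | ··b··> p8, ··c··> p7
  p5 = 0 | ·
  p6 = 0 | c.b.0 | ··c··> p9
  p7 = b.0 | b.0 | ··b··> p10, ··b··> p9
  p8 = c.b.0 | 0 | ··c··> p10
  p9 = 0 | b.0 | ··b··> p11
  p10 = b.0 | 0 | ··b··> p11
  p11 = 0 | 0 | ·
Reachable graph of Q (12 states):
  q0 = c.(0 + 0) + c.a.0 + c.a.0 + c.b.0 | c.b.0 | ··c··> q1, ··c··> q2, ··c··> q3, ··c··> q4
  q1 = 0 + 0 | ·
  q2 = a.0 | ··a··> q5
  q3 = b.0 | c.b.0 | ··b··> q6, ··c··> q7
  q4 = c.b.0 | b.0 | ··b··> q8, ··c··> q7
  q5 = 0 | ·
  q6 = 0 | c.b.0 | ··c··> q9
  q7 = b.0 | b.0 | ··b··> q10, ··b··> q9
  q8 = c.b.0 | 0 | ··c··> q10
  q9 = 0 | b.0 | ··b··> q11
  q10 = b.0 | 0 | ··b··> q11
  q11 = 0 | 0 | ·
Coarsest stable partition (strong bisimilarity classes):
  B0 = {p0, q0}
  B1 = {p3, p4, q3, q4}
  B2 = {p6, p8, q6, q8}
  B3 = {p10, p9, q10, q9}
  B4 = {p1, p11, p5, q1, q11, q5}
  B5 = {p7, q7}
  B6 = {p2, q2}
p0 ∈ B0, q0 ∈ B0 → same block
Bisimilar ⇒ trace-equivalent.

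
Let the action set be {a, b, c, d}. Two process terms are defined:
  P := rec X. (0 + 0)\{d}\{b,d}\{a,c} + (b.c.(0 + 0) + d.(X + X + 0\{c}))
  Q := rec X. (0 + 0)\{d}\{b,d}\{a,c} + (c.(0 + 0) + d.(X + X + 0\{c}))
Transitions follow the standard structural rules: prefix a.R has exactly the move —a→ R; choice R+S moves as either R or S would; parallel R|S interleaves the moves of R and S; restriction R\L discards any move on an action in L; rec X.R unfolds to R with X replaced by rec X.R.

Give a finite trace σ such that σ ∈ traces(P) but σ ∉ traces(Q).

P's transition system — 4 states:
  p0 = rec X. (0 + 0)\{d}\{b,d}\{a,c} + (b.c.(0 + 0) + d.(X + X + 0\{c})) has moves ··b··> p1, ··d··> p2
  p1 = c.(0 + 0) has moves ··c··> p3
  p2 = (rec X. (0 + 0)\{d}\{b,d}\{a,c} + (b.c.(0 + 0) + d.(X + X + 0\{c}))) + (rec X. (0 + 0)\{d}\{b,d}\{a,c} + (b.c.(0 + 0) + d.(X + X + 0\{c}))) + 0\{c} has moves ··b··> p1, ··d··> p2
  p3 = 0 + 0 has moves deadlocked
Q's transition system — 3 states:
  q0 = rec X. (0 + 0)\{d}\{b,d}\{a,c} + (c.(0 + 0) + d.(X + X + 0\{c})) has moves ··c··> q1, ··d··> q2
  q1 = 0 + 0 has moves deadlocked
  q2 = (rec X. (0 + 0)\{d}\{b,d}\{a,c} + (c.(0 + 0) + d.(X + X + 0\{c}))) + (rec X. (0 + 0)\{d}\{b,d}\{a,c} + (c.(0 + 0) + d.(X + X + 0\{c}))) + 0\{c} has moves ··c··> q1, ··d··> q2
Executing b from P (initial set {p0}):
  after b @ step 1: {p1}
  ✓ P
Executing b from Q (initial set {q0}):
  after b @ step 1: no successor for Q

b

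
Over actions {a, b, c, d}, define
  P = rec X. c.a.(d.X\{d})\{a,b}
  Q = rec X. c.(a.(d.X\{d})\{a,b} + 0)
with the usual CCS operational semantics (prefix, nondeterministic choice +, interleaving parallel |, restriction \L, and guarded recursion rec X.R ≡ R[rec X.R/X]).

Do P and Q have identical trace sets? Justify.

traces(P) = traces(Q)

Reachable graph of P (5 states):
  p0 = rec X. c.a.(d.X\{d})\{a,b} → =c=> p1
  p1 = a.(d.(rec X. c.a.(d.X\{d})\{a,b})\{d})\{a,b} → =a=> p2
  p2 = (d.(rec X. c.a.(d.X\{d})\{a,b})\{d})\{a,b} → =d=> p3
  p3 = (rec X. c.a.(d.X\{d})\{a,b})\{d}\{a,b} → =c=> p4
  p4 = (a.(d.(rec X. c.a.(d.X\{d})\{a,b})\{d})\{a,b})\{d}\{a,b} → ∅
Reachable graph of Q (5 states):
  q0 = rec X. c.(a.(d.X\{d})\{a,b} + 0) → =c=> q1
  q1 = a.(d.(rec X. c.(a.(d.X\{d})\{a,b} + 0))\{d})\{a,b} + 0 → =a=> q2
  q2 = (d.(rec X. c.(a.(d.X\{d})\{a,b} + 0))\{d})\{a,b} → =d=> q3
  q3 = (rec X. c.(a.(d.X\{d})\{a,b} + 0))\{d}\{a,b} → =c=> q4
  q4 = (a.(d.(rec X. c.(a.(d.X\{d})\{a,b} + 0))\{d})\{a,b} + 0)\{d}\{a,b} → ∅
Partition-refinement fixed point:
  B0 = {p0, q0}
  B1 = {p1, q1}
  B2 = {p2, q2}
  B3 = {p3, q3}
  B4 = {p4, q4}
p0 ∈ B0, q0 ∈ B0 → same block
Bisimilar ⇒ trace-equivalent.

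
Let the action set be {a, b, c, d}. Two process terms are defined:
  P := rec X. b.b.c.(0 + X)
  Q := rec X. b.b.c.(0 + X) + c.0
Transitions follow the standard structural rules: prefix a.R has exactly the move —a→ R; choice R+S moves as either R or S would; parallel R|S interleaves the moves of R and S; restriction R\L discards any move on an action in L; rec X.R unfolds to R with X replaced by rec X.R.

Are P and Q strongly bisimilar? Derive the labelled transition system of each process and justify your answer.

P's transition system — 4 states:
  s0 = rec X. b.b.c.(0 + X) :: —b→ s1
  s1 = b.c.(0 + (rec X. b.b.c.(0 + X))) :: —b→ s2
  s2 = c.(0 + (rec X. b.b.c.(0 + X))) :: —c→ s3
  s3 = 0 + (rec X. b.b.c.(0 + X)) :: —b→ s1
Q's transition system — 5 states:
  t0 = rec X. b.b.c.(0 + X) + c.0 :: —b→ t1, —c→ t2
  t1 = b.c.(0 + (rec X. b.b.c.(0 + X) + c.0)) :: —b→ t3
  t2 = 0 :: ·
  t3 = c.(0 + (rec X. b.b.c.(0 + X) + c.0)) :: —c→ t4
  t4 = 0 + (rec X. b.b.c.(0 + X) + c.0) :: —b→ t1, —c→ t2
Partition-refinement fixed point:
  B0 = {s0, s3}
  B1 = {s1}
  B2 = {s2}
  B3 = {t0, t4}
  B4 = {t1}
  B5 = {t3}
  B6 = {t2}
s0 ∈ B0, t0 ∈ B3 → different blocks

P ≁ Q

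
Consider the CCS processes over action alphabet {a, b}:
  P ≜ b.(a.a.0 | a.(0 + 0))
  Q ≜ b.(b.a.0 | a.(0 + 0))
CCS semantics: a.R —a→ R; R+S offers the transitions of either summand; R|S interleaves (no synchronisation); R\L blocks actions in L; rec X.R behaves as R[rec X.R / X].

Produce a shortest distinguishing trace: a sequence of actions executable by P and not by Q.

Reachable graph of P (7 states):
  u0 = b.(a.a.0 | a.(0 + 0)) ⊢ ··b··> u1
  u1 = a.a.0 | a.(0 + 0) ⊢ ··a··> u2, ··a··> u3
  u2 = a.0 | a.(0 + 0) ⊢ ··a··> u4, ··a··> u5
  u3 = a.a.0 | (0 + 0) ⊢ ··a··> u5
  u4 = 0 | a.(0 + 0) ⊢ ··a··> u6
  u5 = a.0 | (0 + 0) ⊢ ··a··> u6
  u6 = 0 | (0 + 0) ⊢ ∅
Reachable graph of Q (7 states):
  v0 = b.(b.a.0 | a.(0 + 0)) ⊢ ··b··> v1
  v1 = b.a.0 | a.(0 + 0) ⊢ ··a··> v2, ··b··> v3
  v2 = b.a.0 | (0 + 0) ⊢ ··b··> v4
  v3 = a.0 | a.(0 + 0) ⊢ ··a··> v4, ··a··> v5
  v4 = a.0 | (0 + 0) ⊢ ··a··> v6
  v5 = 0 | a.(0 + 0) ⊢ ··a··> v6
  v6 = 0 | (0 + 0) ⊢ ∅
Executing baa from P (initial set {u0}):
  after b @ step 1: {u1}
  after a @ step 2: {u2, u3}
  after a @ step 3: {u4, u5}
  ✓ P
Executing baa from Q (initial set {v0}):
  after b @ step 1: {v1}
  after a @ step 2: {v2}
  after a @ step 3: ∅  — Q cannot continue

baa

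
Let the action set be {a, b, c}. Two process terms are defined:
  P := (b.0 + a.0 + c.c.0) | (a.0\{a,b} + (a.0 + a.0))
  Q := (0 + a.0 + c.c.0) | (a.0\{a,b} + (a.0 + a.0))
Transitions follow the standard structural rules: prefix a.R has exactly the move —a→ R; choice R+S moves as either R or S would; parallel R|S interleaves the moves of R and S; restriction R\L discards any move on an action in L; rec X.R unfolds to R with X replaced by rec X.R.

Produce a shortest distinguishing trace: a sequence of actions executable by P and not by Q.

P's transition system — 9 states:
  p0 = (b.0 + a.0 + c.c.0) | (a.0\{a,b} + (a.0 + a.0)) ⊢ --a--▸ p1, --a--▸ p2, --a--▸ p3, --b--▸ p3, --c--▸ p4
  p1 = (b.0 + a.0 + c.c.0) | 0 ⊢ --a--▸ p5, --b--▸ p5, --c--▸ p6
  p2 = (b.0 + a.0 + c.c.0) | 0\{a,b} ⊢ --a--▸ p7, --b--▸ p7, --c--▸ p8
  p3 = 0 | (a.0\{a,b} + (a.0 + a.0)) ⊢ --a--▸ p5, --a--▸ p7
  p4 = c.0 | (a.0\{a,b} + (a.0 + a.0)) ⊢ --a--▸ p6, --a--▸ p8, --c--▸ p3
  p5 = 0 | 0 ⊢ ·
  p6 = c.0 | 0 ⊢ --c--▸ p5
  p7 = 0 | 0\{a,b} ⊢ ·
  p8 = c.0 | 0\{a,b} ⊢ --c--▸ p7
Q's transition system — 9 states:
  q0 = (0 + a.0 + c.c.0) | (a.0\{a,b} + (a.0 + a.0)) ⊢ --a--▸ q1, --a--▸ q2, --a--▸ q3, --c--▸ q4
  q1 = (0 + a.0 + c.c.0) | 0 ⊢ --a--▸ q5, --c--▸ q6
  q2 = (0 + a.0 + c.c.0) | 0\{a,b} ⊢ --a--▸ q7, --c--▸ q8
  q3 = 0 | (a.0\{a,b} + (a.0 + a.0)) ⊢ --a--▸ q5, --a--▸ q7
  q4 = c.0 | (a.0\{a,b} + (a.0 + a.0)) ⊢ --a--▸ q6, --a--▸ q8, --c--▸ q3
  q5 = 0 | 0 ⊢ ·
  q6 = c.0 | 0 ⊢ --c--▸ q5
  q7 = 0 | 0\{a,b} ⊢ ·
  q8 = c.0 | 0\{a,b} ⊢ --c--▸ q7
Run σ = ⟨b⟩ on P: start {p0}
  step 1 (b): {p3}
  ✓ P
Run σ = ⟨b⟩ on Q: start {q0}
  step 1 (b): ∅ (Q stuck)

b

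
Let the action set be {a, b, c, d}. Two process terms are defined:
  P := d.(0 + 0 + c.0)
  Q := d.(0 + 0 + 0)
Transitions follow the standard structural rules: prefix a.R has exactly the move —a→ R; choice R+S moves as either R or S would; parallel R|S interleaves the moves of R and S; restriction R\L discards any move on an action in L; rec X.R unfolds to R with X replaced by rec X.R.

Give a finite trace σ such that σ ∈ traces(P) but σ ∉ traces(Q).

dc

LTS(P): 3 reachable states
  p0 = d.(0 + 0 + c.0) ⊢ --d--▸ p1
  p1 = 0 + 0 + c.0 ⊢ --c--▸ p2
  p2 = 0 ⊢ stopped
LTS(Q): 2 reachable states
  q0 = d.(0 + 0 + 0) ⊢ --d--▸ q1
  q1 = 0 + 0 + 0 ⊢ stopped
Trace ⟨dc⟩ through P, begin at {p0}:
  after d @ step 1: {p1}
  after c @ step 2: {p2}
  ✓ P
Trace ⟨dc⟩ through Q, begin at {q0}:
  after d @ step 1: {q1}
  after c @ step 2: ∅ (Q stuck)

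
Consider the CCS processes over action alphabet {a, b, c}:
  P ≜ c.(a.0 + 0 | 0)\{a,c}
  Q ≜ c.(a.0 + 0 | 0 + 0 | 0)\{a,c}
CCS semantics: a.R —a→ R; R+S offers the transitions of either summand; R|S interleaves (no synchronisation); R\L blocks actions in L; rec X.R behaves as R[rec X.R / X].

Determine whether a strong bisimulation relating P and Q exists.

P's transition system — 2 states:
  p0 = c.(a.0 + 0 | 0)\{a,c} has moves -c-> p1
  p1 = (a.0 + 0 | 0)\{a,c} has moves ·
Q's transition system — 2 states:
  q0 = c.(a.0 + 0 | 0 + 0 | 0)\{a,c} has moves -c-> q1
  q1 = (a.0 + 0 | 0 + 0 | 0)\{a,c} has moves ·
Coarsest stable partition (strong bisimilarity classes):
  B0 = {p0, q0}
  B1 = {p1, q1}
p0 ∈ B0, q0 ∈ B0 → same block

bisimilar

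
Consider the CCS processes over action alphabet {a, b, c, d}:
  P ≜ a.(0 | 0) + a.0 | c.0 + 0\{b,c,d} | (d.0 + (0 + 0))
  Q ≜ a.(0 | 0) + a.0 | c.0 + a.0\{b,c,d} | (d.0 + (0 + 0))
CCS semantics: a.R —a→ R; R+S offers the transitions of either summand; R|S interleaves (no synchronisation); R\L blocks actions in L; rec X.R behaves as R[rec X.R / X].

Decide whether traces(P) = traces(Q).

Reachable graph of P (5 states):
  p0 = a.(0 | 0) + a.0 | c.0 + 0\{b,c,d} | (d.0 + (0 + 0)) → --a--▸ p1, --a--▸ p2, --c--▸ p3, --d--▸ p4
  p1 = 0 | 0 → ·
  p2 = 0 | c.0 → --c--▸ p1
  p3 = a.0 | 0 → --a--▸ p1
  p4 = 0\{b,c,d} | 0 → ·
Reachable graph of Q (7 states):
  q0 = a.(0 | 0) + a.0 | c.0 + a.0\{b,c,d} | (d.0 + (0 + 0)) → --a--▸ q1, --a--▸ q2, --a--▸ q3, --c--▸ q4, --d--▸ q5
  q1 = 0 | 0 → ·
  q2 = 0 | c.0 → --c--▸ q1
  q3 = 0\{b,c,d} | (d.0 + (0 + 0)) → --d--▸ q6
  q4 = a.0 | 0 → --a--▸ q1
  q5 = a.0\{b,c,d} | 0 → --a--▸ q6
  q6 = 0\{b,c,d} | 0 → ·
Run σ = ⟨ad⟩ on Q: start {q0}
  [1] a ⇒ {q1, q2, q3}
  [2] d ⇒ {q6}
  Q completes σ.
Run σ = ⟨ad⟩ on P: start {p0}
  [1] a ⇒ {p1, p2}
  [2] d ⇒ ∅  — P cannot continue

trace-distinct — witness ⟨ad⟩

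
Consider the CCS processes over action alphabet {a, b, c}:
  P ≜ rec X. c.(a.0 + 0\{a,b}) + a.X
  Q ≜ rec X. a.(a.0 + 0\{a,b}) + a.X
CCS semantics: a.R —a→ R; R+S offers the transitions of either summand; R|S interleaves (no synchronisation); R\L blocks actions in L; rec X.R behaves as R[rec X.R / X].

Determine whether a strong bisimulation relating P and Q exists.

NO

LTS(P): 3 reachable states
  m0 = rec X. c.(a.0 + 0\{a,b}) + a.X :: ··a··> m0, ··c··> m1
  m1 = a.0 + 0\{a,b} :: ··a··> m2
  m2 = 0 :: stopped
LTS(Q): 3 reachable states
  n0 = rec X. a.(a.0 + 0\{a,b}) + a.X :: ··a··> n0, ··a··> n1
  n1 = a.0 + 0\{a,b} :: ··a··> n2
  n2 = 0 :: stopped
Bisimilarity quotient blocks:
  B0 = {m0}
  B1 = {m1, n1}
  B2 = {m2, n2}
  B3 = {n0}
m0 ∈ B0, n0 ∈ B3 → different blocks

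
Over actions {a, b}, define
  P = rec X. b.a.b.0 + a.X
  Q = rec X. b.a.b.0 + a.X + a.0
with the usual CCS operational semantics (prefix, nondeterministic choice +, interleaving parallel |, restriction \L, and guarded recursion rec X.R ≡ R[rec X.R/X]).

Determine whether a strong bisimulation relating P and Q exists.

not bisimilar

P's transition system — 4 states:
  u0 = rec X. b.a.b.0 + a.X has moves --a--▸ u0, --b--▸ u1
  u1 = a.b.0 has moves --a--▸ u2
  u2 = b.0 has moves --b--▸ u3
  u3 = 0 has moves ∅
Q's transition system — 4 states:
  v0 = rec X. b.a.b.0 + a.X + a.0 has moves --a--▸ v0, --a--▸ v1, --b--▸ v2
  v1 = 0 has moves ∅
  v2 = a.b.0 has moves --a--▸ v3
  v3 = b.0 has moves --b--▸ v1
Coarsest stable partition (strong bisimilarity classes):
  B0 = {u0}
  B1 = {u1, v2}
  B2 = {u2, v3}
  B3 = {u3, v1}
  B4 = {v0}
u0 ∈ B0, v0 ∈ B4 → different blocks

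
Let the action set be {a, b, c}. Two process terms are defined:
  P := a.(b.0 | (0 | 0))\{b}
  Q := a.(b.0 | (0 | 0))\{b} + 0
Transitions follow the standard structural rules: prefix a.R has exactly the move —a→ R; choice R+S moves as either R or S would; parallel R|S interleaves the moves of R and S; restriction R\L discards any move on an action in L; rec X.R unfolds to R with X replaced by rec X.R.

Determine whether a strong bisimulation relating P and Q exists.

bisimilar

LTS(P): 2 reachable states
  m0 = a.(b.0 | (0 | 0))\{b} has moves --a--▸ m1
  m1 = (b.0 | (0 | 0))\{b} has moves ∅
LTS(Q): 2 reachable states
  n0 = a.(b.0 | (0 | 0))\{b} + 0 has moves --a--▸ n1
  n1 = (b.0 | (0 | 0))\{b} has moves ∅
Coarsest stable partition (strong bisimilarity classes):
  B0 = {m0, n0}
  B1 = {m1, n1}
m0 ∈ B0, n0 ∈ B0 → same block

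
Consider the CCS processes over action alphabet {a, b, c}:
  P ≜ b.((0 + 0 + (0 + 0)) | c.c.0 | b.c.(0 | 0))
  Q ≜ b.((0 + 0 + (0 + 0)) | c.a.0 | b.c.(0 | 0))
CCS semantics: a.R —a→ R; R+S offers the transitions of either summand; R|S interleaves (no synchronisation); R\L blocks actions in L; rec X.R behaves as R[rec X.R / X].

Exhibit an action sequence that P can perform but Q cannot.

bcc

Reachable graph of P (10 states):
  p0 = b.((0 + 0 + (0 + 0)) | c.c.0 | b.c.(0 | 0)) has moves =b=> p1
  p1 = (0 + 0 + (0 + 0)) | c.c.0 | b.c.(0 | 0) has moves =b=> p2, =c=> p3
  p2 = (0 + 0 + (0 + 0)) | c.c.0 | c.(0 | 0) has moves =c=> p4, =c=> p5
  p3 = (0 + 0 + (0 + 0)) | c.0 | b.c.(0 | 0) has moves =b=> p4, =c=> p6
  p4 = (0 + 0 + (0 + 0)) | c.0 | c.(0 | 0) has moves =c=> p7, =c=> p8
  p5 = (0 + 0 + (0 + 0)) | c.c.0 | (0 | 0) has moves =c=> p8
  p6 = (0 + 0 + (0 + 0)) | 0 | b.c.(0 | 0) has moves =b=> p7
  p7 = (0 + 0 + (0 + 0)) | 0 | c.(0 | 0) has moves =c=> p9
  p8 = (0 + 0 + (0 + 0)) | c.0 | (0 | 0) has moves =c=> p9
  p9 = (0 + 0 + (0 + 0)) | 0 | (0 | 0) has moves ∅
Reachable graph of Q (10 states):
  q0 = b.((0 + 0 + (0 + 0)) | c.a.0 | b.c.(0 | 0)) has moves =b=> q1
  q1 = (0 + 0 + (0 + 0)) | c.a.0 | b.c.(0 | 0) has moves =b=> q2, =c=> q3
  q2 = (0 + 0 + (0 + 0)) | c.a.0 | c.(0 | 0) has moves =c=> q4, =c=> q5
  q3 = (0 + 0 + (0 + 0)) | a.0 | b.c.(0 | 0) has moves =a=> q6, =b=> q4
  q4 = (0 + 0 + (0 + 0)) | a.0 | c.(0 | 0) has moves =a=> q7, =c=> q8
  q5 = (0 + 0 + (0 + 0)) | c.a.0 | (0 | 0) has moves =c=> q8
  q6 = (0 + 0 + (0 + 0)) | 0 | b.c.(0 | 0) has moves =b=> q7
  q7 = (0 + 0 + (0 + 0)) | 0 | c.(0 | 0) has moves =c=> q9
  q8 = (0 + 0 + (0 + 0)) | a.0 | (0 | 0) has moves =a=> q9
  q9 = (0 + 0 + (0 + 0)) | 0 | (0 | 0) has moves ∅
Executing bcc from P (initial set {p0}):
  after b @ step 1: {p1}
  after c @ step 2: {p3}
  after c @ step 3: {p6}
  ✓ P
Executing bcc from Q (initial set {q0}):
  after b @ step 1: {q1}
  after c @ step 2: {q3}
  after c @ step 3: ∅  — Q cannot continue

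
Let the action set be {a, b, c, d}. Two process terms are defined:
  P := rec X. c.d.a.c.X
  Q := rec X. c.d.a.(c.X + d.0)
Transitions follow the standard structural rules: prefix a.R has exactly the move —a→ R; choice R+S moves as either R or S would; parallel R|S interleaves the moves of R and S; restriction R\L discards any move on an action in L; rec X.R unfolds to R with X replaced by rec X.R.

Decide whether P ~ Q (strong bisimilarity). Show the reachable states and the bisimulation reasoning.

NO

P's transition system — 4 states:
  s0 = rec X. c.d.a.c.X has moves ··c··> s1
  s1 = d.a.c.(rec X. c.d.a.c.X) has moves ··d··> s2
  s2 = a.c.(rec X. c.d.a.c.X) has moves ··a··> s3
  s3 = c.(rec X. c.d.a.c.X) has moves ··c··> s0
Q's transition system — 5 states:
  t0 = rec X. c.d.a.(c.X + d.0) has moves ··c··> t1
  t1 = d.a.(c.(rec X. c.d.a.(c.X + d.0)) + d.0) has moves ··d··> t2
  t2 = a.(c.(rec X. c.d.a.(c.X + d.0)) + d.0) has moves ··a··> t3
  t3 = c.(rec X. c.d.a.(c.X + d.0)) + d.0 has moves ··c··> t0, ··d··> t4
  t4 = 0 has moves ·
Coarsest stable partition (strong bisimilarity classes):
  B0 = {s0}
  B1 = {s1}
  B2 = {s2}
  B3 = {s3}
  B4 = {t0}
  B5 = {t1}
  B6 = {t2}
  B7 = {t3}
  B8 = {t4}
s0 ∈ B0, t0 ∈ B4 → different blocks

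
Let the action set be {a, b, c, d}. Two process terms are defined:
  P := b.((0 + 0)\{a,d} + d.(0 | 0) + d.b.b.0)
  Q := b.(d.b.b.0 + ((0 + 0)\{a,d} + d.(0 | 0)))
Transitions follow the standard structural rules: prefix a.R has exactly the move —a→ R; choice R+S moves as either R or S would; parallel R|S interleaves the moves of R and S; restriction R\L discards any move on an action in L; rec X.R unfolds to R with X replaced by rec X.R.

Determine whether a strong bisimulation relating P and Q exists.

P ~ Q

LTS(P): 6 reachable states
  m0 = b.((0 + 0)\{a,d} + d.(0 | 0) + d.b.b.0) → ··b··> m1
  m1 = (0 + 0)\{a,d} + d.(0 | 0) + d.b.b.0 → ··d··> m2, ··d··> m3
  m2 = 0 | 0 → ·
  m3 = b.b.0 → ··b··> m4
  m4 = b.0 → ··b··> m5
  m5 = 0 → ·
LTS(Q): 6 reachable states
  n0 = b.(d.b.b.0 + ((0 + 0)\{a,d} + d.(0 | 0))) → ··b··> n1
  n1 = d.b.b.0 + ((0 + 0)\{a,d} + d.(0 | 0)) → ··d··> n2, ··d··> n3
  n2 = 0 | 0 → ·
  n3 = b.b.0 → ··b··> n4
  n4 = b.0 → ··b··> n5
  n5 = 0 → ·
Partition-refinement fixed point:
  B0 = {m0, n0}
  B1 = {m1, n1}
  B2 = {m2, m5, n2, n5}
  B3 = {m3, n3}
  B4 = {m4, n4}
m0 ∈ B0, n0 ∈ B0 → same block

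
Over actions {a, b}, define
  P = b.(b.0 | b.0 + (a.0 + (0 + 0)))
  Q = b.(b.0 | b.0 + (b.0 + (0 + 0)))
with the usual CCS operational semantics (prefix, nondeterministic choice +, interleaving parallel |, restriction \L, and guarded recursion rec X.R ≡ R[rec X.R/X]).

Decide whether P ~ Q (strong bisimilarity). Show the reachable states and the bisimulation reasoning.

P ≁ Q

Reachable graph of P (6 states):
  s0 = b.(b.0 | b.0 + (a.0 + (0 + 0))) → =b=> s1
  s1 = b.0 | b.0 + (a.0 + (0 + 0)) → =a=> s2, =b=> s3, =b=> s4
  s2 = 0 → (no moves)
  s3 = 0 | b.0 → =b=> s5
  s4 = b.0 | 0 → =b=> s5
  s5 = 0 | 0 → (no moves)
Reachable graph of Q (6 states):
  t0 = b.(b.0 | b.0 + (b.0 + (0 + 0))) → =b=> t1
  t1 = b.0 | b.0 + (b.0 + (0 + 0)) → =b=> t2, =b=> t3, =b=> t4
  t2 = 0 → (no moves)
  t3 = 0 | b.0 → =b=> t5
  t4 = b.0 | 0 → =b=> t5
  t5 = 0 | 0 → (no moves)
Coarsest stable partition (strong bisimilarity classes):
  B0 = {s0}
  B1 = {s1}
  B2 = {s3, s4, t3, t4}
  B3 = {s2, s5, t2, t5}
  B4 = {t0}
  B5 = {t1}
s0 ∈ B0, t0 ∈ B4 → different blocks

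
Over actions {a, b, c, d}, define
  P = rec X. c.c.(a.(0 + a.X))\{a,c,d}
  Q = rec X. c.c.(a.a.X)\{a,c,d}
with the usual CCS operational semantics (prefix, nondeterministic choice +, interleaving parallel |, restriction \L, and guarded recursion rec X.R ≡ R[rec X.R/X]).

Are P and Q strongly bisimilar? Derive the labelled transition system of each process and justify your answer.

YES

Reachable graph of P (3 states):
  s0 = rec X. c.c.(a.(0 + a.X))\{a,c,d} | --c--▸ s1
  s1 = c.(a.(0 + a.(rec X. c.c.(a.(0 + a.X))\{a,c,d})))\{a,c,d} | --c--▸ s2
  s2 = (a.(0 + a.(rec X. c.c.(a.(0 + a.X))\{a,c,d})))\{a,c,d} | (no moves)
Reachable graph of Q (3 states):
  t0 = rec X. c.c.(a.a.X)\{a,c,d} | --c--▸ t1
  t1 = c.(a.a.(rec X. c.c.(a.a.X)\{a,c,d}))\{a,c,d} | --c--▸ t2
  t2 = (a.a.(rec X. c.c.(a.a.X)\{a,c,d}))\{a,c,d} | (no moves)
Coarsest stable partition (strong bisimilarity classes):
  B0 = {s0, t0}
  B1 = {s1, t1}
  B2 = {s2, t2}
s0 ∈ B0, t0 ∈ B0 → same block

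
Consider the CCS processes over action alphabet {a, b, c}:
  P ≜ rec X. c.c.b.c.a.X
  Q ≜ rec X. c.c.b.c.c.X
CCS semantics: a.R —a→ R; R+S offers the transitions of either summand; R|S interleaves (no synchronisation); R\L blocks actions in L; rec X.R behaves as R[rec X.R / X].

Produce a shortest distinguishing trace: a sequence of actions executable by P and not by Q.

ccbca

Reachable graph of P (5 states):
  m0 = rec X. c.c.b.c.a.X → =c=> m1
  m1 = c.b.c.a.(rec X. c.c.b.c.a.X) → =c=> m2
  m2 = b.c.a.(rec X. c.c.b.c.a.X) → =b=> m3
  m3 = c.a.(rec X. c.c.b.c.a.X) → =c=> m4
  m4 = a.(rec X. c.c.b.c.a.X) → =a=> m0
Reachable graph of Q (5 states):
  n0 = rec X. c.c.b.c.c.X → =c=> n1
  n1 = c.b.c.c.(rec X. c.c.b.c.c.X) → =c=> n2
  n2 = b.c.c.(rec X. c.c.b.c.c.X) → =b=> n3
  n3 = c.c.(rec X. c.c.b.c.c.X) → =c=> n4
  n4 = c.(rec X. c.c.b.c.c.X) → =c=> n0
Executing ccbca from P (initial set {m0}):
  [1] c ⇒ {m1}
  [2] c ⇒ {m2}
  [3] b ⇒ {m3}
  [4] c ⇒ {m4}
  [5] a ⇒ {m0}
  — P admits the full trace.
Executing ccbca from Q (initial set {n0}):
  [1] c ⇒ {n1}
  [2] c ⇒ {n2}
  [3] b ⇒ {n3}
  [4] c ⇒ {n4}
  [5] a ⇒ ∅ (Q stuck)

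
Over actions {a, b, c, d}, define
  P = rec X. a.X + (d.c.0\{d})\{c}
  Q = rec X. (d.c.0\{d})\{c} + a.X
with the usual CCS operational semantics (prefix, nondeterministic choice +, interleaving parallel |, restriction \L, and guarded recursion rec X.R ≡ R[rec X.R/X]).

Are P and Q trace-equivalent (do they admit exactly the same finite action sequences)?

YES

P's transition system — 2 states:
  s0 = rec X. a.X + (d.c.0\{d})\{c} → =a=> s0, =d=> s1
  s1 = (c.0\{d})\{c} → deadlocked
Q's transition system — 2 states:
  t0 = rec X. (d.c.0\{d})\{c} + a.X → =a=> t0, =d=> t1
  t1 = (c.0\{d})\{c} → deadlocked
Partition-refinement fixed point:
  B0 = {s0, t0}
  B1 = {s1, t1}
s0 ∈ B0, t0 ∈ B0 → same block
Bisimilar ⇒ trace-equivalent.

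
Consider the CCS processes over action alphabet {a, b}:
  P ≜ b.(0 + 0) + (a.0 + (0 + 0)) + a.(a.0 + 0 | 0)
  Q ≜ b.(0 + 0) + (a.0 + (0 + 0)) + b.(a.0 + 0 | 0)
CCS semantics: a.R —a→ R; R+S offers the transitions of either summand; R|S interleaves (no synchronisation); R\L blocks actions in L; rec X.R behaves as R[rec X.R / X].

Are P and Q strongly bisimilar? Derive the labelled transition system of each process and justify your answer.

P ≁ Q

P's transition system — 4 states:
  s0 = b.(0 + 0) + (a.0 + (0 + 0)) + a.(a.0 + 0 | 0) :: =a=> s1, =a=> s2, =b=> s3
  s1 = 0 :: ∅
  s2 = a.0 + 0 | 0 :: =a=> s1
  s3 = 0 + 0 :: ∅
Q's transition system — 4 states:
  t0 = b.(0 + 0) + (a.0 + (0 + 0)) + b.(a.0 + 0 | 0) :: =a=> t1, =b=> t2, =b=> t3
  t1 = 0 :: ∅
  t2 = 0 + 0 :: ∅
  t3 = a.0 + 0 | 0 :: =a=> t1
Bisimilarity quotient blocks:
  B0 = {s0}
  B1 = {s1, s3, t1, t2}
  B2 = {s2, t3}
  B3 = {t0}
s0 ∈ B0, t0 ∈ B3 → different blocks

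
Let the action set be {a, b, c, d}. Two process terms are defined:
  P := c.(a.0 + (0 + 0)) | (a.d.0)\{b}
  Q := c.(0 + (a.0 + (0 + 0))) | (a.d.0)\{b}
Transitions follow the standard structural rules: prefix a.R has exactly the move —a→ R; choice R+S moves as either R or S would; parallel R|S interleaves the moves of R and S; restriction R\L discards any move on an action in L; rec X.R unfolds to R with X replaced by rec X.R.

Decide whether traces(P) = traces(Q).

traces(P) = traces(Q)

LTS(P): 9 reachable states
  p0 = c.(a.0 + (0 + 0)) | (a.d.0)\{b} → ··a··> p1, ··c··> p2
  p1 = c.(a.0 + (0 + 0)) | (d.0)\{b} → ··c··> p3, ··d··> p4
  p2 = (a.0 + (0 + 0)) | (a.d.0)\{b} → ··a··> p3, ··a··> p5
  p3 = (a.0 + (0 + 0)) | (d.0)\{b} → ··a··> p6, ··d··> p7
  p4 = c.(a.0 + (0 + 0)) | 0\{b} → ··c··> p7
  p5 = 0 | (a.d.0)\{b} → ··a··> p6
  p6 = 0 | (d.0)\{b} → ··d··> p8
  p7 = (a.0 + (0 + 0)) | 0\{b} → ··a··> p8
  p8 = 0 | 0\{b} → deadlocked
LTS(Q): 9 reachable states
  q0 = c.(0 + (a.0 + (0 + 0))) | (a.d.0)\{b} → ··a··> q1, ··c··> q2
  q1 = c.(0 + (a.0 + (0 + 0))) | (d.0)\{b} → ··c··> q3, ··d··> q4
  q2 = (0 + (a.0 + (0 + 0))) | (a.d.0)\{b} → ··a··> q3, ··a··> q5
  q3 = (0 + (a.0 + (0 + 0))) | (d.0)\{b} → ··a··> q6, ··d··> q7
  q4 = c.(0 + (a.0 + (0 + 0))) | 0\{b} → ··c··> q7
  q5 = 0 | (a.d.0)\{b} → ··a··> q6
  q6 = 0 | (d.0)\{b} → ··d··> q8
  q7 = (0 + (a.0 + (0 + 0))) | 0\{b} → ··a··> q8
  q8 = 0 | 0\{b} → deadlocked
Coarsest stable partition (strong bisimilarity classes):
  B0 = {p0, q0}
  B1 = {p2, q2}
  B2 = {p5, q5}
  B3 = {p6, q6}
  B4 = {p8, q8}
  B5 = {p3, q3}
  B6 = {p7, q7}
  B7 = {p1, q1}
  B8 = {p4, q4}
p0 ∈ B0, q0 ∈ B0 → same block
Bisimilar ⇒ trace-equivalent.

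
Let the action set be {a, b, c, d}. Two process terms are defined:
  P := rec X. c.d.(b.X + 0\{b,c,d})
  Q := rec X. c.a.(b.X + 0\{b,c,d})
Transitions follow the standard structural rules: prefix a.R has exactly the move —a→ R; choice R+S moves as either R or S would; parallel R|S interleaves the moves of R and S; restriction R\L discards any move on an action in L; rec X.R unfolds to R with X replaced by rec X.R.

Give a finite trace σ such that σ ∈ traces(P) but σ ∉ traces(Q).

cd

LTS(P): 3 reachable states
  m0 = rec X. c.d.(b.X + 0\{b,c,d}) | =c=> m1
  m1 = d.(b.(rec X. c.d.(b.X + 0\{b,c,d})) + 0\{b,c,d}) | =d=> m2
  m2 = b.(rec X. c.d.(b.X + 0\{b,c,d})) + 0\{b,c,d} | =b=> m0
LTS(Q): 3 reachable states
  n0 = rec X. c.a.(b.X + 0\{b,c,d}) | =c=> n1
  n1 = a.(b.(rec X. c.a.(b.X + 0\{b,c,d})) + 0\{b,c,d}) | =a=> n2
  n2 = b.(rec X. c.a.(b.X + 0\{b,c,d})) + 0\{b,c,d} | =b=> n0
Trace ⟨cd⟩ through P, begin at {m0}:
  after c @ step 1: {m1}
  after d @ step 2: {m2}
  P completes σ.
Trace ⟨cd⟩ through Q, begin at {n0}:
  after c @ step 1: {n1}
  after d @ step 2: ∅  — Q cannot continue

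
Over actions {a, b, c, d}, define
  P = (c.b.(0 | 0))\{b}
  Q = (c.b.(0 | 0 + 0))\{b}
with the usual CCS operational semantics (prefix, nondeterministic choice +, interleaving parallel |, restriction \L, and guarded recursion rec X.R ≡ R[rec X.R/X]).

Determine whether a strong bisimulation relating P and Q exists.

bisimilar

P's transition system — 2 states:
  p0 = (c.b.(0 | 0))\{b} | --c--▸ p1
  p1 = (b.(0 | 0))\{b} | ∅
Q's transition system — 2 states:
  q0 = (c.b.(0 | 0 + 0))\{b} | --c--▸ q1
  q1 = (b.(0 | 0 + 0))\{b} | ∅
Partition-refinement fixed point:
  B0 = {p0, q0}
  B1 = {p1, q1}
p0 ∈ B0, q0 ∈ B0 → same block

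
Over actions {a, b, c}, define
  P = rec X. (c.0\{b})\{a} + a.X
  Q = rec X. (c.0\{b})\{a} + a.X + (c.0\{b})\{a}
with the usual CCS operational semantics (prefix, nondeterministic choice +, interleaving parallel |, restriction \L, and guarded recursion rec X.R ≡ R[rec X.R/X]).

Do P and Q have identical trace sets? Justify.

P's transition system — 2 states:
  s0 = rec X. (c.0\{b})\{a} + a.X ⊢ -a-> s0, -c-> s1
  s1 = 0\{b}\{a} ⊢ stopped
Q's transition system — 2 states:
  t0 = rec X. (c.0\{b})\{a} + a.X + (c.0\{b})\{a} ⊢ -a-> t0, -c-> t1
  t1 = 0\{b}\{a} ⊢ stopped
Partition-refinement fixed point:
  B0 = {s0, t0}
  B1 = {s1, t1}
s0 ∈ B0, t0 ∈ B0 → same block
Bisimilar ⇒ trace-equivalent.

traces(P) = traces(Q)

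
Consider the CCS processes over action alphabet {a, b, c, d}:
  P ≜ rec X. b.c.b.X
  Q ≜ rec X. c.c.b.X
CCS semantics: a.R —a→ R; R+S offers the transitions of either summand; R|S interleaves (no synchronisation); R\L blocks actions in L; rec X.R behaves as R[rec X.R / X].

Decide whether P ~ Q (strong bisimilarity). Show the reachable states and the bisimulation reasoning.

not bisimilar

LTS(P): 3 reachable states
  s0 = rec X. b.c.b.X | --b--▸ s1
  s1 = c.b.(rec X. b.c.b.X) | --c--▸ s2
  s2 = b.(rec X. b.c.b.X) | --b--▸ s0
LTS(Q): 3 reachable states
  t0 = rec X. c.c.b.X | --c--▸ t1
  t1 = c.b.(rec X. c.c.b.X) | --c--▸ t2
  t2 = b.(rec X. c.c.b.X) | --b--▸ t0
Bisimilarity quotient blocks:
  B0 = {s0}
  B1 = {s1}
  B2 = {s2}
  B3 = {t0}
  B4 = {t1}
  B5 = {t2}
s0 ∈ B0, t0 ∈ B3 → different blocks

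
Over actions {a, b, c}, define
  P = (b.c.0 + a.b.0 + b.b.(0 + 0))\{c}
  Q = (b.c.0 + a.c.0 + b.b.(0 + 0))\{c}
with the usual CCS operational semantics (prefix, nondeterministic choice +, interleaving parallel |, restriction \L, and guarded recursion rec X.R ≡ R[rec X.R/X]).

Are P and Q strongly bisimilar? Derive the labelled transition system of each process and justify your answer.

NO

LTS(P): 6 reachable states
  m0 = (b.c.0 + a.b.0 + b.b.(0 + 0))\{c} | =a=> m1, =b=> m2, =b=> m3
  m1 = (b.0)\{c} | =b=> m4
  m2 = (b.(0 + 0))\{c} | =b=> m5
  m3 = (c.0)\{c} | stopped
  m4 = 0\{c} | stopped
  m5 = (0 + 0)\{c} | stopped
LTS(Q): 4 reachable states
  n0 = (b.c.0 + a.c.0 + b.b.(0 + 0))\{c} | =a=> n1, =b=> n1, =b=> n2
  n1 = (c.0)\{c} | stopped
  n2 = (b.(0 + 0))\{c} | =b=> n3
  n3 = (0 + 0)\{c} | stopped
Bisimilarity quotient blocks:
  B0 = {m0}
  B1 = {m1, m2, n2}
  B2 = {m3, m4, m5, n1, n3}
  B3 = {n0}
m0 ∈ B0, n0 ∈ B3 → different blocks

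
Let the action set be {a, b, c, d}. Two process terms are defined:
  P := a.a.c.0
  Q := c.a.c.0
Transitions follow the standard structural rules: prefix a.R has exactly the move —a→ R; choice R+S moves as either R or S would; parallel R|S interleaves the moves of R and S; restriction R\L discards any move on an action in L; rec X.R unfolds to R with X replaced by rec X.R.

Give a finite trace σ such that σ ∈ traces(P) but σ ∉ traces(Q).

Reachable graph of P (4 states):
  s0 = a.a.c.0 ⊢ ··a··> s1
  s1 = a.c.0 ⊢ ··a··> s2
  s2 = c.0 ⊢ ··c··> s3
  s3 = 0 ⊢ ∅
Reachable graph of Q (4 states):
  t0 = c.a.c.0 ⊢ ··c··> t1
  t1 = a.c.0 ⊢ ··a··> t2
  t2 = c.0 ⊢ ··c··> t3
  t3 = 0 ⊢ ∅
Executing a from P (initial set {s0}):
  [1] a ⇒ {s1}
  ✓ P
Executing a from Q (initial set {t0}):
  [1] a ⇒ no successor for Q

a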